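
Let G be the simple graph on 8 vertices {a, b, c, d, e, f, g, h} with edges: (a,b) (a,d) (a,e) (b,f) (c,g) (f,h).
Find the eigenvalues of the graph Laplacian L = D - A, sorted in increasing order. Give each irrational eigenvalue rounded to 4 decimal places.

Each diagonal entry of L is the vertex degree and each off-diagonal entry is -1 where an edge is present, 0 otherwise; in the order [a, b, c, d, e, f, g, h] the diagonal is [3, 2, 1, 1, 1, 2, 1, 1]. The multiplicity of 0 as a Laplacian eigenvalue equals the number of connected components. The 2 zero eigenvalues correspond to the 2 connected components. The largest eigenvalue, 4.2143, is at most the vertex count 8.

[0, 0, 0.3249, 1, 1.4608, 2, 3, 4.2143]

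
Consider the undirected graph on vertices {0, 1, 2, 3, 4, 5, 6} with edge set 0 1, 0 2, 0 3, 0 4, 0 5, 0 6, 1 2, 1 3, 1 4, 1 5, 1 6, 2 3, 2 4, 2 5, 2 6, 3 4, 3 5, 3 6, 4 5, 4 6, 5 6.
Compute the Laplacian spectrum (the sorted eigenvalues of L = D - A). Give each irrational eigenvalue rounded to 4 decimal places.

[0, 7, 7, 7, 7, 7, 7]

Reading degrees in the order [0, 1, 2, 3, 4, 5, 6] gives [6, 6, 6, 6, 6, 6, 6]; set D = diag(6, 6, 6, 6, 6, 6, 6) and form L = D - A. The multiplicity of 0 as a Laplacian eigenvalue equals the number of connected components. The largest eigenvalue, 7, is at most the vertex count 7. By the matrix-tree theorem the graph has (1/7) * product of the nonzero eigenvalues = 16807 spanning trees.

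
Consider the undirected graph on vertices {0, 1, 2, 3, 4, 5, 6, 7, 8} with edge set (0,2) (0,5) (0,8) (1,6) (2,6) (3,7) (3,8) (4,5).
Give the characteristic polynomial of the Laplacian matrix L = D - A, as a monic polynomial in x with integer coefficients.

x^9 - 16x^8 + 104x^7 - 354x^6 + 677x^5 - 724x^4 + 405x^3 - 102x^2 + 9x

With the vertex order [0, 1, 2, 3, 4, 5, 6, 7, 8], the degrees are [3, 1, 2, 2, 1, 2, 2, 1, 2], giving D = diag(3, 1, 2, 2, 1, 2, 2, 1, 2) and L = D - A. Computing det(xI - L) by cofactor expansion (or equivalently via sum-over-permutations) gives x^9 - 16x^8 + 104x^7 - 354x^6 + 677x^5 - 724x^4 + 405x^3 - 102x^2 + 9x. The coefficient of x^8 equals -trace(L) = -16, matching the sum of degrees. The largest eigenvalue, 4.4605, is at most the vertex count 9.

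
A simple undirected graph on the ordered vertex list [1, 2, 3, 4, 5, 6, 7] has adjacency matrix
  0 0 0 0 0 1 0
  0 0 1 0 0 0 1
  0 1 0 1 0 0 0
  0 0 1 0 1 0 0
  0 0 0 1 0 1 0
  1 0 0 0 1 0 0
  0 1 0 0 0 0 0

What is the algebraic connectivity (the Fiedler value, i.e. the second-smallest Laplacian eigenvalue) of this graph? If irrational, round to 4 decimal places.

0.1981

Each diagonal entry of L is the vertex degree and each off-diagonal entry is -1 where an edge is present, 0 otherwise; in the order [1, 2, 3, 4, 5, 6, 7] the diagonal is [1, 2, 2, 2, 2, 2, 1]. The smallest Laplacian eigenvalue is always 0. The next one, lambda_2 = 0.1981, measures how hard the graph is to disconnect: larger values mean better connectivity.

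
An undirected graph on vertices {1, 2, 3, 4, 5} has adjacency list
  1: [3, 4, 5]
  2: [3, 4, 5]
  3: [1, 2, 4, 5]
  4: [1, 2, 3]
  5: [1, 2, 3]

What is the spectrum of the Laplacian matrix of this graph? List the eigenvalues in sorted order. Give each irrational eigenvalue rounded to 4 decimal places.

With the vertex order [1, 2, 3, 4, 5], the degrees are [3, 3, 4, 3, 3], giving D = diag(3, 3, 4, 3, 3) and L = D - A. Since every row of L sums to 0, the all-ones vector is in the kernel and 0 is an eigenvalue. There is one zero in the spectrum, matching the 1 component.

[0, 3, 3, 5, 5]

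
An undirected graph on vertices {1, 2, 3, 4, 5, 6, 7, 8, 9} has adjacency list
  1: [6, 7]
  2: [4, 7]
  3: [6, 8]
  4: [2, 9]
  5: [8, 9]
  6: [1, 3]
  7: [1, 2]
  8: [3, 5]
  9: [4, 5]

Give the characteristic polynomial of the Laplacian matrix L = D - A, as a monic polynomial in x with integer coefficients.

x^9 - 18x^8 + 135x^7 - 546x^6 + 1287x^5 - 1782x^4 + 1386x^3 - 540x^2 + 81x

Reading degrees in the order [1, 2, 3, 4, 5, 6, 7, 8, 9] gives [2, 2, 2, 2, 2, 2, 2, 2, 2]; set D = diag(2, 2, 2, 2, 2, 2, 2, 2, 2) and form L = D - A. Computing det(xI - L) by cofactor expansion (or equivalently via sum-over-permutations) gives x^9 - 18x^8 + 135x^7 - 546x^6 + 1287x^5 - 1782x^4 + 1386x^3 - 540x^2 + 81x. Since p(0) = det(-L) = 0, x divides p(x).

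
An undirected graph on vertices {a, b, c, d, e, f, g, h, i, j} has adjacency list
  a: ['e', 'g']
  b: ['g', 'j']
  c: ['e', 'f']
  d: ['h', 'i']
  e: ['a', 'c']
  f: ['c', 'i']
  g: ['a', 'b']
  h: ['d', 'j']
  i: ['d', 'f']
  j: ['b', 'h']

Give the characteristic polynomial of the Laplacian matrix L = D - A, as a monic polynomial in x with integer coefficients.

x^10 - 20x^9 + 170x^8 - 800x^7 + 2275x^6 - 4004x^5 + 4290x^4 - 2640x^3 + 825x^2 - 100x

Each diagonal entry of L is the vertex degree and each off-diagonal entry is -1 where an edge is present, 0 otherwise; in the order [a, b, c, d, e, f, g, h, i, j] the diagonal is [2, 2, 2, 2, 2, 2, 2, 2, 2, 2]. L has integer entries, so p(x) = det(xI - L) has integer coefficients. Expanding the determinant yields x^10 - 20x^9 + 170x^8 - 800x^7 + 2275x^6 - 4004x^5 + 4290x^4 - 2640x^3 + 825x^2 - 100x. The constant term is 0 because L is singular (the all-ones vector lies in its kernel). The largest eigenvalue, 4, is at most the vertex count 10.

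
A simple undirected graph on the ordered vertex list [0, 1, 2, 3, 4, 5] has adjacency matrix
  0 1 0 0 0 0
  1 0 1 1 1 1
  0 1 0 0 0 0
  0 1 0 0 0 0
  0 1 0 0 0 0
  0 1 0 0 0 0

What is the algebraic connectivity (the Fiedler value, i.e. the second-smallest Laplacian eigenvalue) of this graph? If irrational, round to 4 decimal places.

Each diagonal entry of L is the vertex degree and each off-diagonal entry is -1 where an edge is present, 0 otherwise; in the order [0, 1, 2, 3, 4, 5] the diagonal is [1, 5, 1, 1, 1, 1]. The sorted Laplacian eigenvalues are [0, 1, 1, 1, 1, 6]; the algebraic connectivity is the second entry, 1. By the matrix-tree theorem the graph has (1/6) * product of the nonzero eigenvalues = 1 spanning tree.

1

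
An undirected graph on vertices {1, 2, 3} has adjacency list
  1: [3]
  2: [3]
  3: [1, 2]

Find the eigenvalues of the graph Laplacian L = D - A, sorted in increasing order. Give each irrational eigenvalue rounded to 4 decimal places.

[0, 1, 3]

Reading degrees in the order [1, 2, 3] gives [1, 1, 2]; set D = diag(1, 1, 2) and form L = D - A. Since every row of L sums to 0, the all-ones vector is in the kernel and 0 is an eigenvalue. The single zero eigenvalue shows the graph is connected. There is one zero in the spectrum, matching the 1 component.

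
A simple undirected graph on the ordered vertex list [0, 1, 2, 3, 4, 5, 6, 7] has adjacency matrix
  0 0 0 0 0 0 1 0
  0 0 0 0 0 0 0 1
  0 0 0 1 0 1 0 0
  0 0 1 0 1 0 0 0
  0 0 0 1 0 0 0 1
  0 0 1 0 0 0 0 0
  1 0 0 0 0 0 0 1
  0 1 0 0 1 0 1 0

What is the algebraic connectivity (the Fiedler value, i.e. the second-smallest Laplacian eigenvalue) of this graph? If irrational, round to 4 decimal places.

Each diagonal entry of L is the vertex degree and each off-diagonal entry is -1 where an edge is present, 0 otherwise; in the order [0, 1, 2, 3, 4, 5, 6, 7] the diagonal is [1, 1, 2, 2, 2, 1, 2, 3]. The smallest Laplacian eigenvalue is always 0. The next one, lambda_2 = 0.1864, measures how hard the graph is to disconnect: larger values mean better connectivity. By the matrix-tree theorem the graph has (1/8) * product of the nonzero eigenvalues = 1 spanning tree.

0.1864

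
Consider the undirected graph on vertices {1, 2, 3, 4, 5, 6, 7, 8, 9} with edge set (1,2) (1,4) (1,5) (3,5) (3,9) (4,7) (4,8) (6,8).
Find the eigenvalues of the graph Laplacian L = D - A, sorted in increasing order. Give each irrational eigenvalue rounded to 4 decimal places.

[0, 0.1862, 0.4822, 0.7043, 1.4073, 2.1338, 2.8532, 3.5372, 4.6958]

With the vertex order [1, 2, 3, 4, 5, 6, 7, 8, 9], the degrees are [3, 1, 2, 3, 2, 1, 1, 2, 1], giving D = diag(3, 1, 2, 3, 2, 1, 1, 2, 1) and L = D - A. Diagonalising L (or applying a numerical eigensolver to the 9x9 matrix) gives the spectrum above. The eigenvalues sum to 16, which equals trace(L) = 2|E|.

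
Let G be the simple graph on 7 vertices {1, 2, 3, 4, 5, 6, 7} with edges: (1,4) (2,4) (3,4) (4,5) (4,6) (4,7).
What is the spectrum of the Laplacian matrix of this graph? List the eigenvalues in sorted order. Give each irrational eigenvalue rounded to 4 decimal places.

Reading degrees in the order [1, 2, 3, 4, 5, 6, 7] gives [1, 1, 1, 6, 1, 1, 1]; set D = diag(1, 1, 1, 6, 1, 1, 1) and form L = D - A. L is symmetric positive semidefinite, so every eigenvalue is real and nonnegative. The single zero eigenvalue shows the graph is connected.

[0, 1, 1, 1, 1, 1, 7]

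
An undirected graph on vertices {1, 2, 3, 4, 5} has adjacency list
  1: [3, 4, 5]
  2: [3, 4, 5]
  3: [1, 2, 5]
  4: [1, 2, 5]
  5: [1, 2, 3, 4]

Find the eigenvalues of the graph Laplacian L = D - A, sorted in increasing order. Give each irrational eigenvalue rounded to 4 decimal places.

[0, 3, 3, 5, 5]

Each diagonal entry of L is the vertex degree and each off-diagonal entry is -1 where an edge is present, 0 otherwise; in the order [1, 2, 3, 4, 5] the diagonal is [3, 3, 3, 3, 4]. Diagonalising L (or applying a numerical eigensolver to the 5x5 matrix) gives the spectrum above. The single zero eigenvalue shows the graph is connected. The eigenvalues sum to 16, which equals trace(L) = 2|E|. The largest eigenvalue, 5, is at most the vertex count 5.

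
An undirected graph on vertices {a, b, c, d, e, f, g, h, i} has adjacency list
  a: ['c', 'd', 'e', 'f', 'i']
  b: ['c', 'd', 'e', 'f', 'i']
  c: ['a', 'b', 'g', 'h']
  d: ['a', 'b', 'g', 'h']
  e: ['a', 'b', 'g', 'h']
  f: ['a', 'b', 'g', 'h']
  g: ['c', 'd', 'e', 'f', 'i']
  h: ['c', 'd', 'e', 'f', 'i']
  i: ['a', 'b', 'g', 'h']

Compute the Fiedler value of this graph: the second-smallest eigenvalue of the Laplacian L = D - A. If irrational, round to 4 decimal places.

Reading degrees in the order [a, b, c, d, e, f, g, h, i] gives [5, 5, 4, 4, 4, 4, 5, 5, 4]; set D = diag(5, 5, 4, 4, 4, 4, 5, 5, 4) and form L = D - A. The smallest Laplacian eigenvalue is always 0. The next one, lambda_2 = 4, measures how hard the graph is to disconnect: larger values mean better connectivity. There is one zero in the spectrum, matching the 1 component.

4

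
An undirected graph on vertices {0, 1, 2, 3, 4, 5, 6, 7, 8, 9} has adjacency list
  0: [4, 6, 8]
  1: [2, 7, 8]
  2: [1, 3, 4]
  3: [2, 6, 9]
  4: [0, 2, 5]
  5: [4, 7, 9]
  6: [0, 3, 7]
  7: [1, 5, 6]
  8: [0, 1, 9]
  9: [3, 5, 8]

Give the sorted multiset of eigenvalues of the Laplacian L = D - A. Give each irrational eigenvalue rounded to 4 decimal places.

Reading degrees in the order [0, 1, 2, 3, 4, 5, 6, 7, 8, 9] gives [3, 3, 3, 3, 3, 3, 3, 3, 3, 3]; set D = diag(3, 3, 3, 3, 3, 3, 3, 3, 3, 3) and form L = D - A. Diagonalising L (or applying a numerical eigensolver to the 10x10 matrix) gives the spectrum above. The single zero eigenvalue shows the graph is connected. The eigenvalues sum to 30, which equals trace(L) = 2|E|. By the matrix-tree theorem the graph has (1/10) * product of the nonzero eigenvalues = 2000 spanning trees.

[0, 2, 2, 2, 2, 2, 5, 5, 5, 5]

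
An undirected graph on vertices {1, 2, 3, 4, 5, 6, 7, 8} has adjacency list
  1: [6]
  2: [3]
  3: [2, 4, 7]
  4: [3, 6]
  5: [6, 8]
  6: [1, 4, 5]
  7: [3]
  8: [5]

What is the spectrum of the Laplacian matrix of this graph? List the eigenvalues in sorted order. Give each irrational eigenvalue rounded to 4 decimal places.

[0, 0.2137, 0.6177, 1, 1.4977, 2.3537, 3.8408, 4.4763]

Each diagonal entry of L is the vertex degree and each off-diagonal entry is -1 where an edge is present, 0 otherwise; in the order [1, 2, 3, 4, 5, 6, 7, 8] the diagonal is [1, 1, 3, 2, 2, 3, 1, 1]. The multiplicity of 0 as a Laplacian eigenvalue equals the number of connected components. There is one zero in the spectrum, matching the 1 component.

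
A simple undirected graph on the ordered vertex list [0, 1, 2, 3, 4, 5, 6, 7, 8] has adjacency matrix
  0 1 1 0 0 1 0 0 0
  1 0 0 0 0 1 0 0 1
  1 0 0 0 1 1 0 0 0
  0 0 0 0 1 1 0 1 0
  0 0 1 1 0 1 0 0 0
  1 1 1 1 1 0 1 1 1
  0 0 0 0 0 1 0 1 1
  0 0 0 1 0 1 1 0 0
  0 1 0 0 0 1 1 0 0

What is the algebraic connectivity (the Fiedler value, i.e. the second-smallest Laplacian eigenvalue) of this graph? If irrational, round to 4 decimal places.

Reading degrees in the order [0, 1, 2, 3, 4, 5, 6, 7, 8] gives [3, 3, 3, 3, 3, 8, 3, 3, 3]; set D = diag(3, 3, 3, 3, 3, 8, 3, 3, 3) and form L = D - A. Computing the eigenvalues of L and sorting gives [0, 1.5858, 1.5858, 3, 3, 4.4142, 4.4142, 5, 9]. The Fiedler value lambda_2 = 1.5858 is strictly positive, so the graph is connected. There is one zero in the spectrum, matching the 1 component. By the matrix-tree theorem the graph has (1/9) * product of the nonzero eigenvalues = 2205 spanning trees.

1.5858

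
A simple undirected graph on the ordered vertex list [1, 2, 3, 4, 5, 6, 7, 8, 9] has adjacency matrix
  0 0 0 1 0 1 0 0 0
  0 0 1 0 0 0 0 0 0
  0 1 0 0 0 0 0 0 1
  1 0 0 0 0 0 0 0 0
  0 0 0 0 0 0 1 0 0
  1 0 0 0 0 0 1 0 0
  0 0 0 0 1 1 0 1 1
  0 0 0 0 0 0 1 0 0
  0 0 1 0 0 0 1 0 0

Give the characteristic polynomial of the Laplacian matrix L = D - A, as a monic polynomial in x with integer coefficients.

Reading degrees in the order [1, 2, 3, 4, 5, 6, 7, 8, 9] gives [2, 1, 2, 1, 1, 2, 4, 1, 2]; set D = diag(2, 1, 2, 1, 1, 2, 4, 1, 2) and form L = D - A. Computing det(xI - L) by cofactor expansion (or equivalently via sum-over-permutations) gives x^9 - 16x^8 + 102x^7 - 336x^6 + 619x^5 - 644x^4 + 361x^3 - 96x^2 + 9x. The coefficient of x^8 equals -trace(L) = -16, matching the sum of degrees. By the matrix-tree theorem the graph has (1/9) * product of the nonzero eigenvalues = 1 spanning tree.

x^9 - 16x^8 + 102x^7 - 336x^6 + 619x^5 - 644x^4 + 361x^3 - 96x^2 + 9x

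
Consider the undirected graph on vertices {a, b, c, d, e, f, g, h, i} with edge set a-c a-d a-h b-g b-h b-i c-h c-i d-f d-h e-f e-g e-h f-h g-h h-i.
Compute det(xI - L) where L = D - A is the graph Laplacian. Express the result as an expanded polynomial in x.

With the vertex order [a, b, c, d, e, f, g, h, i], the degrees are [3, 3, 3, 3, 3, 3, 3, 8, 3], giving D = diag(3, 3, 3, 3, 3, 3, 3, 8, 3) and L = D - A. L has integer entries, so p(x) = det(xI - L) has integer coefficients. Expanding the determinant yields x^9 - 32x^8 + 428x^7 - 3136x^6 + 13786x^5 - 37232x^4 + 60276x^3 - 53424x^2 + 19845x. Since p(0) = det(-L) = 0, x divides p(x).

x^9 - 32x^8 + 428x^7 - 3136x^6 + 13786x^5 - 37232x^4 + 60276x^3 - 53424x^2 + 19845x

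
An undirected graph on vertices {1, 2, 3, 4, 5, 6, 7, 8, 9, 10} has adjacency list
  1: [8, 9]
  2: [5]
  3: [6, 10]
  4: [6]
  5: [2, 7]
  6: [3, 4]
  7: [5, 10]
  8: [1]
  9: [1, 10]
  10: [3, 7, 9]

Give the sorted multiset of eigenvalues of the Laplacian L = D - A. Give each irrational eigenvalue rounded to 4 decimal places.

Reading degrees in the order [1, 2, 3, 4, 5, 6, 7, 8, 9, 10] gives [2, 1, 2, 1, 2, 2, 2, 1, 2, 3]; set D = diag(2, 1, 2, 1, 2, 2, 2, 1, 2, 3) and form L = D - A. Diagonalising L (or applying a numerical eigensolver to the 10x10 matrix) gives the spectrum above. The single zero eigenvalue shows the graph is connected.

[0, 0.1981, 0.1981, 0.8299, 1.5550, 1.5550, 2.6889, 3.2470, 3.2470, 4.4812]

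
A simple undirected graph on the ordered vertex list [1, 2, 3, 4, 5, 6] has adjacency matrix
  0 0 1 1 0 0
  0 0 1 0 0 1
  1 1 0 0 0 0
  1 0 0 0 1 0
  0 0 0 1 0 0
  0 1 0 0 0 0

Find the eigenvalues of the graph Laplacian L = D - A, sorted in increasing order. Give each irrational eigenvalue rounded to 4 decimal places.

Reading degrees in the order [1, 2, 3, 4, 5, 6] gives [2, 2, 2, 2, 1, 1]; set D = diag(2, 2, 2, 2, 1, 1) and form L = D - A. L is symmetric positive semidefinite, so every eigenvalue is real and nonnegative. The single zero eigenvalue shows the graph is connected. There is one zero in the spectrum, matching the 1 component. The largest eigenvalue, 3.7321, is at most the vertex count 6.

[0, 0.2679, 1, 2, 3, 3.7321]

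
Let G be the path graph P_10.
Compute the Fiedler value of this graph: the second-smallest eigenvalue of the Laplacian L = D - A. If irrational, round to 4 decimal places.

0.0979

The graph has 10 vertices and degree multiset [2, 2, 2, 2, 2, 2, 2, 2, 1, 1]; D is the diagonal matrix of degrees and L = D - A. The smallest Laplacian eigenvalue is always 0. The next one, lambda_2 = 0.0979, measures how hard the graph is to disconnect: larger values mean better connectivity. There is one zero in the spectrum, matching the 1 component.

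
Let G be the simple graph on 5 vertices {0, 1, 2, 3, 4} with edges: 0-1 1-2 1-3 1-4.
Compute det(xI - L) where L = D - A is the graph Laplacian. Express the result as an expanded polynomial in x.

x^5 - 8x^4 + 18x^3 - 16x^2 + 5x

Each diagonal entry of L is the vertex degree and each off-diagonal entry is -1 where an edge is present, 0 otherwise; in the order [0, 1, 2, 3, 4] the diagonal is [1, 4, 1, 1, 1]. Computing det(xI - L) by cofactor expansion (or equivalently via sum-over-permutations) gives x^5 - 8x^4 + 18x^3 - 16x^2 + 5x. The constant term is 0 because L is singular (the all-ones vector lies in its kernel). By the matrix-tree theorem the graph has (1/5) * product of the nonzero eigenvalues = 1 spanning tree. The eigenvalues sum to 8, which equals trace(L) = 2|E|.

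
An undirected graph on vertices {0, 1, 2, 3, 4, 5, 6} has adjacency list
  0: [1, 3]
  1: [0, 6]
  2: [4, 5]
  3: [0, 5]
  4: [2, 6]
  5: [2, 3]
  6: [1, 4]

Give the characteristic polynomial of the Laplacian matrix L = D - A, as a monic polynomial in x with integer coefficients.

x^7 - 14x^6 + 77x^5 - 210x^4 + 294x^3 - 196x^2 + 49x

With the vertex order [0, 1, 2, 3, 4, 5, 6], the degrees are [2, 2, 2, 2, 2, 2, 2], giving D = diag(2, 2, 2, 2, 2, 2, 2) and L = D - A. Computing det(xI - L) by cofactor expansion (or equivalently via sum-over-permutations) gives x^7 - 14x^6 + 77x^5 - 210x^4 + 294x^3 - 196x^2 + 49x. Since p(0) = det(-L) = 0, x divides p(x). There is one zero in the spectrum, matching the 1 component.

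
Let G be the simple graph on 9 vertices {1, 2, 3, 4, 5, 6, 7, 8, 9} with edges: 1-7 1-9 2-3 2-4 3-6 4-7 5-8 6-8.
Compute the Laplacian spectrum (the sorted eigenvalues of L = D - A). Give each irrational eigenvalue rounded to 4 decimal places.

[0, 0.1206, 0.4679, 1, 1.6527, 2.3473, 3, 3.5321, 3.8794]

With the vertex order [1, 2, 3, 4, 5, 6, 7, 8, 9], the degrees are [2, 2, 2, 2, 1, 2, 2, 2, 1], giving D = diag(2, 2, 2, 2, 1, 2, 2, 2, 1) and L = D - A. L is symmetric positive semidefinite, so every eigenvalue is real and nonnegative. The single zero eigenvalue shows the graph is connected. By the matrix-tree theorem the graph has (1/9) * product of the nonzero eigenvalues = 1 spanning tree.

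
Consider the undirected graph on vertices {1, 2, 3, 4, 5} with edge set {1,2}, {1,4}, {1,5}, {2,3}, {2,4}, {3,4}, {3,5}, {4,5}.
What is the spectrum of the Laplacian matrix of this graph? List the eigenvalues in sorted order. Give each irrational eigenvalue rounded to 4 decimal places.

With the vertex order [1, 2, 3, 4, 5], the degrees are [3, 3, 3, 4, 3], giving D = diag(3, 3, 3, 4, 3) and L = D - A. Since every row of L sums to 0, the all-ones vector is in the kernel and 0 is an eigenvalue. There is one zero in the spectrum, matching the 1 component.

[0, 3, 3, 5, 5]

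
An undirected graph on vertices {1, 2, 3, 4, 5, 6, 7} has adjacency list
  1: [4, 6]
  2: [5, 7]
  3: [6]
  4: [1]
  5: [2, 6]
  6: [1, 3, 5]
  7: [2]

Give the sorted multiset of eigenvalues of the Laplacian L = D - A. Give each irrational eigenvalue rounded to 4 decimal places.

With the vertex order [1, 2, 3, 4, 5, 6, 7], the degrees are [2, 2, 1, 1, 2, 3, 1], giving D = diag(2, 2, 1, 1, 2, 3, 1) and L = D - A. L is symmetric positive semidefinite, so every eigenvalue is real and nonnegative. By the matrix-tree theorem the graph has (1/7) * product of the nonzero eigenvalues = 1 spanning tree.

[0, 0.2603, 0.6262, 1.4055, 2.2742, 3.0996, 4.3342]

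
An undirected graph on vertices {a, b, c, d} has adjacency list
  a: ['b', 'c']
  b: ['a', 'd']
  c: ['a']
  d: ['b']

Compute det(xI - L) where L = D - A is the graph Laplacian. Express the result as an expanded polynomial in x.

Each diagonal entry of L is the vertex degree and each off-diagonal entry is -1 where an edge is present, 0 otherwise; in the order [a, b, c, d] the diagonal is [2, 2, 1, 1]. L has integer entries, so p(x) = det(xI - L) has integer coefficients. Expanding the determinant yields x^4 - 6x^3 + 10x^2 - 4x. The coefficient of x^3 equals -trace(L) = -6, matching the sum of degrees. By the matrix-tree theorem the graph has (1/4) * product of the nonzero eigenvalues = 1 spanning tree. There is one zero in the spectrum, matching the 1 component.

x^4 - 6x^3 + 10x^2 - 4x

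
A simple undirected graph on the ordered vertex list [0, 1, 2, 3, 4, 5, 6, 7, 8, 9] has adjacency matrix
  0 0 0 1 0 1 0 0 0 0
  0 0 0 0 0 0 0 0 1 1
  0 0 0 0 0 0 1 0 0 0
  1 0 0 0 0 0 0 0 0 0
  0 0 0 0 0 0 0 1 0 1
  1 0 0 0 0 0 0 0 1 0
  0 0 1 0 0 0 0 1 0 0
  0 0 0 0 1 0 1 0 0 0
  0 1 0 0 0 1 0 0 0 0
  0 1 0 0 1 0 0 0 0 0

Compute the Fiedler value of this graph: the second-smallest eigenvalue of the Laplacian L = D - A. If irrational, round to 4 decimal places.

Reading degrees in the order [0, 1, 2, 3, 4, 5, 6, 7, 8, 9] gives [2, 2, 1, 1, 2, 2, 2, 2, 2, 2]; set D = diag(2, 2, 1, 1, 2, 2, 2, 2, 2, 2) and form L = D - A. Computing the eigenvalues of L and sorting gives [0, 0.0979, 0.3820, 0.8244, 1.3820, 2, 2.6180, 3.1756, 3.6180, 3.9021]. The Fiedler value lambda_2 = 0.0979 is strictly positive, so the graph is connected. The largest eigenvalue, 3.9021, is at most the vertex count 10.

0.0979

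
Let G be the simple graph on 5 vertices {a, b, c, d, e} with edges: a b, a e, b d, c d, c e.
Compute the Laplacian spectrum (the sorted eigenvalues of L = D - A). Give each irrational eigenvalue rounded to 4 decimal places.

With the vertex order [a, b, c, d, e], the degrees are [2, 2, 2, 2, 2], giving D = diag(2, 2, 2, 2, 2) and L = D - A. L is symmetric positive semidefinite, so every eigenvalue is real and nonnegative. There is one zero in the spectrum, matching the 1 component.

[0, 1.3820, 1.3820, 3.6180, 3.6180]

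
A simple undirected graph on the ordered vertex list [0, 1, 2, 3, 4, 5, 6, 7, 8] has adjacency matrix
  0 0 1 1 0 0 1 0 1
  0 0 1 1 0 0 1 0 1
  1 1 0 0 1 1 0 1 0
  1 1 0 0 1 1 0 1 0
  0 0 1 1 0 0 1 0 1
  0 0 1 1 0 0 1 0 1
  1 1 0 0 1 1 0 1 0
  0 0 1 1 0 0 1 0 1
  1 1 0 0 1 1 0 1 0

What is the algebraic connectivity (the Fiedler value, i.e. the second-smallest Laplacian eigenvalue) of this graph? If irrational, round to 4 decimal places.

4

Each diagonal entry of L is the vertex degree and each off-diagonal entry is -1 where an edge is present, 0 otherwise; in the order [0, 1, 2, 3, 4, 5, 6, 7, 8] the diagonal is [4, 4, 5, 5, 4, 4, 5, 4, 5]. The sorted Laplacian eigenvalues are [0, 4, 4, 4, 4, 5, 5, 5, 9]; the algebraic connectivity is the second entry, 4. By the matrix-tree theorem the graph has (1/9) * product of the nonzero eigenvalues = 32000 spanning trees.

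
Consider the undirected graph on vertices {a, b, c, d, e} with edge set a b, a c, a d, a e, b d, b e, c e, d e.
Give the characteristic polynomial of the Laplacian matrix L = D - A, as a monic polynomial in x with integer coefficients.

Reading degrees in the order [a, b, c, d, e] gives [4, 3, 2, 3, 4]; set D = diag(4, 3, 2, 3, 4) and form L = D - A. Computing det(xI - L) by cofactor expansion (or equivalently via sum-over-permutations) gives x^5 - 16x^4 + 93x^3 - 230x^2 + 200x. The coefficient of x^4 equals -trace(L) = -16, matching the sum of degrees. The largest eigenvalue, 5, is at most the vertex count 5.

x^5 - 16x^4 + 93x^3 - 230x^2 + 200x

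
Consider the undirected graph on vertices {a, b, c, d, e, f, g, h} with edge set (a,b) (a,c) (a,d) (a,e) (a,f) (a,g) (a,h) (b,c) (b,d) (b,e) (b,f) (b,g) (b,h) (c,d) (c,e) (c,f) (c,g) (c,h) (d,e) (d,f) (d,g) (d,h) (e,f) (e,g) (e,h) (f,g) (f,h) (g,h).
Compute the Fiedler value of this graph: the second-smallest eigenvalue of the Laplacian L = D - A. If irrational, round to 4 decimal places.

Each diagonal entry of L is the vertex degree and each off-diagonal entry is -1 where an edge is present, 0 otherwise; in the order [a, b, c, d, e, f, g, h] the diagonal is [7, 7, 7, 7, 7, 7, 7, 7]. The sorted Laplacian eigenvalues are [0, 8, 8, 8, 8, 8, 8, 8]; the algebraic connectivity is the second entry, 8. There is one zero in the spectrum, matching the 1 component. By the matrix-tree theorem the graph has (1/8) * product of the nonzero eigenvalues = 262144 spanning trees.

8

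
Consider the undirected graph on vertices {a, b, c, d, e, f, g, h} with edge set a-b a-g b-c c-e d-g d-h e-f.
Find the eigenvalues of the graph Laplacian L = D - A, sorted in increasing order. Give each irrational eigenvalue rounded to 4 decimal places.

[0, 0.1522, 0.5858, 1.2346, 2, 2.7654, 3.4142, 3.8478]

Reading degrees in the order [a, b, c, d, e, f, g, h] gives [2, 2, 2, 2, 2, 1, 2, 1]; set D = diag(2, 2, 2, 2, 2, 1, 2, 1) and form L = D - A. The multiplicity of 0 as a Laplacian eigenvalue equals the number of connected components. The eigenvalues sum to 14, which equals trace(L) = 2|E|.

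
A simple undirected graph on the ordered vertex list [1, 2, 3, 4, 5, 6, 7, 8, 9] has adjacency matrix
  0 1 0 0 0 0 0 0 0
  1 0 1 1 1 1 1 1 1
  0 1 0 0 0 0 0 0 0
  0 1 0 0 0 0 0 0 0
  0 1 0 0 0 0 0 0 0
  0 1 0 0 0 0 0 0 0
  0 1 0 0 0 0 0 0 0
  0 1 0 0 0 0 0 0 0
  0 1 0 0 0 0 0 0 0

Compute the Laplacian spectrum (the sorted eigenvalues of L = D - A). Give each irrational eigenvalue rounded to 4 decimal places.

Reading degrees in the order [1, 2, 3, 4, 5, 6, 7, 8, 9] gives [1, 8, 1, 1, 1, 1, 1, 1, 1]; set D = diag(1, 8, 1, 1, 1, 1, 1, 1, 1) and form L = D - A. Since every row of L sums to 0, the all-ones vector is in the kernel and 0 is an eigenvalue. The single zero eigenvalue shows the graph is connected. There is one zero in the spectrum, matching the 1 component.

[0, 1, 1, 1, 1, 1, 1, 1, 9]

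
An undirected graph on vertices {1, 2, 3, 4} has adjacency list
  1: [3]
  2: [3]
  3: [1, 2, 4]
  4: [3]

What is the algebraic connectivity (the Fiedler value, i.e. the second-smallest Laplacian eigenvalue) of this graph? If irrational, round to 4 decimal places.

Each diagonal entry of L is the vertex degree and each off-diagonal entry is -1 where an edge is present, 0 otherwise; in the order [1, 2, 3, 4] the diagonal is [1, 1, 3, 1]. Computing the eigenvalues of L and sorting gives [0, 1, 1, 4]. The Fiedler value lambda_2 = 1 is strictly positive, so the graph is connected. There is one zero in the spectrum, matching the 1 component. The eigenvalues sum to 6, which equals trace(L) = 2|E|.

1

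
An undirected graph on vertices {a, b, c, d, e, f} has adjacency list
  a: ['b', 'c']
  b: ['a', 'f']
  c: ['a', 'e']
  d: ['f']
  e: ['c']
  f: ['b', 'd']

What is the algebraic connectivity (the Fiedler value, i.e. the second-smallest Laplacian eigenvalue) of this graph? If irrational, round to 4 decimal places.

Each diagonal entry of L is the vertex degree and each off-diagonal entry is -1 where an edge is present, 0 otherwise; in the order [a, b, c, d, e, f] the diagonal is [2, 2, 2, 1, 1, 2]. The smallest Laplacian eigenvalue is always 0. The next one, lambda_2 = 0.2679, measures how hard the graph is to disconnect: larger values mean better connectivity. The largest eigenvalue, 3.7321, is at most the vertex count 6.

0.2679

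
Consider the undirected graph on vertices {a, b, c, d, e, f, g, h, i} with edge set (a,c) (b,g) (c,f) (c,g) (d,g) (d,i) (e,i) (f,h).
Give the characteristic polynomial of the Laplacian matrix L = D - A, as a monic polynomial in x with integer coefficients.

x^9 - 16x^8 + 103x^7 - 344x^6 + 641x^5 - 668x^4 + 371x^3 - 98x^2 + 9x

With the vertex order [a, b, c, d, e, f, g, h, i], the degrees are [1, 1, 3, 2, 1, 2, 3, 1, 2], giving D = diag(1, 1, 3, 2, 1, 2, 3, 1, 2) and L = D - A. Computing det(xI - L) by cofactor expansion (or equivalently via sum-over-permutations) gives x^9 - 16x^8 + 103x^7 - 344x^6 + 641x^5 - 668x^4 + 371x^3 - 98x^2 + 9x. The constant term is 0 because L is singular (the all-ones vector lies in its kernel). By the matrix-tree theorem the graph has (1/9) * product of the nonzero eigenvalues = 1 spanning tree.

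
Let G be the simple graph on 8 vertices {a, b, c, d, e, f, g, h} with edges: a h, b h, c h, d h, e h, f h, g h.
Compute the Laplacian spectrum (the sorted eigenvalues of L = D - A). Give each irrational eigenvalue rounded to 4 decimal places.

Each diagonal entry of L is the vertex degree and each off-diagonal entry is -1 where an edge is present, 0 otherwise; in the order [a, b, c, d, e, f, g, h] the diagonal is [1, 1, 1, 1, 1, 1, 1, 7]. The multiplicity of 0 as a Laplacian eigenvalue equals the number of connected components. The single zero eigenvalue shows the graph is connected. The largest eigenvalue, 8, is at most the vertex count 8. There is one zero in the spectrum, matching the 1 component.

[0, 1, 1, 1, 1, 1, 1, 8]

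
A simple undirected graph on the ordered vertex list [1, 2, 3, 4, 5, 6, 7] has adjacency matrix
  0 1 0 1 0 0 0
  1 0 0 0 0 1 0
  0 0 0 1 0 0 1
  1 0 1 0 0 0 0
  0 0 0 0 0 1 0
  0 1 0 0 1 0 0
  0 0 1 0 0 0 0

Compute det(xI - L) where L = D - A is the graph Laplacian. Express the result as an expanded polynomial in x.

x^7 - 12x^6 + 55x^5 - 120x^4 + 126x^3 - 56x^2 + 7x

With the vertex order [1, 2, 3, 4, 5, 6, 7], the degrees are [2, 2, 2, 2, 1, 2, 1], giving D = diag(2, 2, 2, 2, 1, 2, 1) and L = D - A. L has integer entries, so p(x) = det(xI - L) has integer coefficients. Expanding the determinant yields x^7 - 12x^6 + 55x^5 - 120x^4 + 126x^3 - 56x^2 + 7x. Since p(0) = det(-L) = 0, x divides p(x). By the matrix-tree theorem the graph has (1/7) * product of the nonzero eigenvalues = 1 spanning tree.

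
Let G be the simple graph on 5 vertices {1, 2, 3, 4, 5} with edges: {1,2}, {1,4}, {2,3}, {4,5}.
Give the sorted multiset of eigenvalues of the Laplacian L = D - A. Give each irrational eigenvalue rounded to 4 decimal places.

With the vertex order [1, 2, 3, 4, 5], the degrees are [2, 2, 1, 2, 1], giving D = diag(2, 2, 1, 2, 1) and L = D - A. The multiplicity of 0 as a Laplacian eigenvalue equals the number of connected components.

[0, 0.3820, 1.3820, 2.6180, 3.6180]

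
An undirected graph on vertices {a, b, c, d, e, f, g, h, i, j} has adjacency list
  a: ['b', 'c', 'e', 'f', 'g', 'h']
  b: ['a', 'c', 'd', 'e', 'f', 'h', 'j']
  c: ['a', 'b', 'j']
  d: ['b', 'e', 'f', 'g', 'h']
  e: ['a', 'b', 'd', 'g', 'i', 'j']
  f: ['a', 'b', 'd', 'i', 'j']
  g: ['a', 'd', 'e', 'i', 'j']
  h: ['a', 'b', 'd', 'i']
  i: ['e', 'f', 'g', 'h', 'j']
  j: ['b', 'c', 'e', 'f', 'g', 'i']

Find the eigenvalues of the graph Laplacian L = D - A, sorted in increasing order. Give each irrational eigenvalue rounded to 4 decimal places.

With the vertex order [a, b, c, d, e, f, g, h, i, j], the degrees are [6, 7, 3, 5, 6, 5, 5, 4, 5, 6], giving D = diag(6, 7, 3, 5, 6, 5, 5, 4, 5, 6) and L = D - A. Since every row of L sums to 0, the all-ones vector is in the kernel and 0 is an eigenvalue. The single zero eigenvalue shows the graph is connected. By the matrix-tree theorem the graph has (1/10) * product of the nonzero eigenvalues = 413087 spanning trees. The eigenvalues sum to 52, which equals trace(L) = 2|E|.

[0, 2.6964, 3.7446, 4.6902, 4.7584, 5.7699, 6.2552, 6.8124, 8.4590, 8.8138]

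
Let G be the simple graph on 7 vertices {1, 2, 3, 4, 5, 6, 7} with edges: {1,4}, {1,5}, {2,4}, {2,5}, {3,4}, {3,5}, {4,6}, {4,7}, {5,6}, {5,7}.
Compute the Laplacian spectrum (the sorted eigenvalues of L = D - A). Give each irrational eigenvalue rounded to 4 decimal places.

Each diagonal entry of L is the vertex degree and each off-diagonal entry is -1 where an edge is present, 0 otherwise; in the order [1, 2, 3, 4, 5, 6, 7] the diagonal is [2, 2, 2, 5, 5, 2, 2]. Since every row of L sums to 0, the all-ones vector is in the kernel and 0 is an eigenvalue. The single zero eigenvalue shows the graph is connected. The eigenvalues sum to 20, which equals trace(L) = 2|E|.

[0, 2, 2, 2, 2, 5, 7]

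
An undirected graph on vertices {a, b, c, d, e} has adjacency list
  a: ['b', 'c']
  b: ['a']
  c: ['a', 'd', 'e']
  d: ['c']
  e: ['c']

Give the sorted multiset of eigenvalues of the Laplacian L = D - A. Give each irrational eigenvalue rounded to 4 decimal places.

[0, 0.5188, 1, 2.3111, 4.1701]

Each diagonal entry of L is the vertex degree and each off-diagonal entry is -1 where an edge is present, 0 otherwise; in the order [a, b, c, d, e] the diagonal is [2, 1, 3, 1, 1]. The multiplicity of 0 as a Laplacian eigenvalue equals the number of connected components.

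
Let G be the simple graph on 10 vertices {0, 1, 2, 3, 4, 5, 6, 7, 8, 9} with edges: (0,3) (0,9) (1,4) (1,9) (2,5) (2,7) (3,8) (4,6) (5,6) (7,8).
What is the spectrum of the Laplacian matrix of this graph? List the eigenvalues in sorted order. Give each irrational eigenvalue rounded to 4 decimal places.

With the vertex order [0, 1, 2, 3, 4, 5, 6, 7, 8, 9], the degrees are [2, 2, 2, 2, 2, 2, 2, 2, 2, 2], giving D = diag(2, 2, 2, 2, 2, 2, 2, 2, 2, 2) and L = D - A. Diagonalising L (or applying a numerical eigensolver to the 10x10 matrix) gives the spectrum above. The single zero eigenvalue shows the graph is connected. The eigenvalues sum to 20, which equals trace(L) = 2|E|.

[0, 0.3820, 0.3820, 1.3820, 1.3820, 2.6180, 2.6180, 3.6180, 3.6180, 4]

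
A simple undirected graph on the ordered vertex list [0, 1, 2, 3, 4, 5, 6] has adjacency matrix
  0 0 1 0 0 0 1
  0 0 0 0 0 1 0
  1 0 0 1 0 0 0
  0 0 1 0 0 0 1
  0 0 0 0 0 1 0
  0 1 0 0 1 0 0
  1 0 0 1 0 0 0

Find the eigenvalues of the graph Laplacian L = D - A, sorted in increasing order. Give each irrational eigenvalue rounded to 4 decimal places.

[0, 0, 1, 2, 2, 3, 4]

Each diagonal entry of L is the vertex degree and each off-diagonal entry is -1 where an edge is present, 0 otherwise; in the order [0, 1, 2, 3, 4, 5, 6] the diagonal is [2, 1, 2, 2, 1, 2, 2]. The multiplicity of 0 as a Laplacian eigenvalue equals the number of connected components. The 2 zero eigenvalues correspond to the 2 connected components. There are 2 zeros in the spectrum, matching the 2 components. The eigenvalues sum to 12, which equals trace(L) = 2|E|.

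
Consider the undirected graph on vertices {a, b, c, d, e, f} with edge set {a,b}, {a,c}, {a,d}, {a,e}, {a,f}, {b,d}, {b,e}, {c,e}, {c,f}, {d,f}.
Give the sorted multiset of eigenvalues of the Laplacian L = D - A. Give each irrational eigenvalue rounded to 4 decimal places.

Reading degrees in the order [a, b, c, d, e, f] gives [5, 3, 3, 3, 3, 3]; set D = diag(5, 3, 3, 3, 3, 3) and form L = D - A. The multiplicity of 0 as a Laplacian eigenvalue equals the number of connected components. The single zero eigenvalue shows the graph is connected. By the matrix-tree theorem the graph has (1/6) * product of the nonzero eigenvalues = 121 spanning trees.

[0, 2.3820, 2.3820, 4.6180, 4.6180, 6]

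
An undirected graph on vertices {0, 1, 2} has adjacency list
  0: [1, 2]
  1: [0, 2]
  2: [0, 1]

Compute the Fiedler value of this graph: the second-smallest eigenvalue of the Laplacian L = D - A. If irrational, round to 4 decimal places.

Reading degrees in the order [0, 1, 2] gives [2, 2, 2]; set D = diag(2, 2, 2) and form L = D - A. Computing the eigenvalues of L and sorting gives [0, 3, 3]. The Fiedler value lambda_2 = 3 is strictly positive, so the graph is connected. The largest eigenvalue, 3, is at most the vertex count 3.

3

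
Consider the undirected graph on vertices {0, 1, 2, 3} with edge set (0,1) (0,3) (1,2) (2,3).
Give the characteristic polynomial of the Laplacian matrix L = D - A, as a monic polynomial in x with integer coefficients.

x^4 - 8x^3 + 20x^2 - 16x

With the vertex order [0, 1, 2, 3], the degrees are [2, 2, 2, 2], giving D = diag(2, 2, 2, 2) and L = D - A. Computing det(xI - L) by cofactor expansion (or equivalently via sum-over-permutations) gives x^4 - 8x^3 + 20x^2 - 16x. The constant term is 0 because L is singular (the all-ones vector lies in its kernel). There is one zero in the spectrum, matching the 1 component. The eigenvalues sum to 8, which equals trace(L) = 2|E|.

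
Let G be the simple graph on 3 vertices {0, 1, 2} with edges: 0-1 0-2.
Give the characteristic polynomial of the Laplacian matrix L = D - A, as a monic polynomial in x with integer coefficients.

x^3 - 4x^2 + 3x

Reading degrees in the order [0, 1, 2] gives [2, 1, 1]; set D = diag(2, 1, 1) and form L = D - A. L has integer entries, so p(x) = det(xI - L) has integer coefficients. Expanding the determinant yields x^3 - 4x^2 + 3x. The constant term is 0 because L is singular (the all-ones vector lies in its kernel). There is one zero in the spectrum, matching the 1 component.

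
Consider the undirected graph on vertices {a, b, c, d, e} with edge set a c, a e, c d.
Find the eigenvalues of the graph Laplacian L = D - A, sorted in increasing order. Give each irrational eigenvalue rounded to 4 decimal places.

[0, 0, 0.5858, 2, 3.4142]

Reading degrees in the order [a, b, c, d, e] gives [2, 0, 2, 1, 1]; set D = diag(2, 0, 2, 1, 1) and form L = D - A. Diagonalising L (or applying a numerical eigensolver to the 5x5 matrix) gives the spectrum above. The 2 zero eigenvalues correspond to the 2 connected components. The eigenvalues sum to 6, which equals trace(L) = 2|E|.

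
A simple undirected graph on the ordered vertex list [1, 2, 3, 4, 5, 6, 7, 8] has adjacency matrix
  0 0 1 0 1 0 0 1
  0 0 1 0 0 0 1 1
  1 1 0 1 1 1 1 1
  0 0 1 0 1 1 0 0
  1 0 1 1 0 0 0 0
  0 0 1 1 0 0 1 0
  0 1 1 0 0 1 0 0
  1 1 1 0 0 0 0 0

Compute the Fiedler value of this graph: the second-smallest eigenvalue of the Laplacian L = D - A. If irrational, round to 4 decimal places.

Reading degrees in the order [1, 2, 3, 4, 5, 6, 7, 8] gives [3, 3, 7, 3, 3, 3, 3, 3]; set D = diag(3, 3, 7, 3, 3, 3, 3, 3) and form L = D - A. Computing the eigenvalues of L and sorting gives [0, 1.7530, 1.7530, 3.4450, 3.4450, 4.8019, 4.8019, 8]. The Fiedler value lambda_2 = 1.7530 is strictly positive, so the graph is connected.

1.7530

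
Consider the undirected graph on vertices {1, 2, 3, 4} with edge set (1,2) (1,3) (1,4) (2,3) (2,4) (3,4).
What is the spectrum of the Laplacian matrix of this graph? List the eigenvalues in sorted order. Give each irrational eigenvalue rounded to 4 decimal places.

With the vertex order [1, 2, 3, 4], the degrees are [3, 3, 3, 3], giving D = diag(3, 3, 3, 3) and L = D - A. The multiplicity of 0 as a Laplacian eigenvalue equals the number of connected components. There is one zero in the spectrum, matching the 1 component.

[0, 4, 4, 4]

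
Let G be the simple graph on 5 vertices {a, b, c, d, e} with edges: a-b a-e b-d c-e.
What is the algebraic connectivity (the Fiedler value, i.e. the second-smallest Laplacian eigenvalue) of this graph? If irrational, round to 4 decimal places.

With the vertex order [a, b, c, d, e], the degrees are [2, 2, 1, 1, 2], giving D = diag(2, 2, 1, 1, 2) and L = D - A. Computing the eigenvalues of L and sorting gives [0, 0.3820, 1.3820, 2.6180, 3.6180]. The Fiedler value lambda_2 = 0.3820 is strictly positive, so the graph is connected. The eigenvalues sum to 8, which equals trace(L) = 2|E|.

0.3820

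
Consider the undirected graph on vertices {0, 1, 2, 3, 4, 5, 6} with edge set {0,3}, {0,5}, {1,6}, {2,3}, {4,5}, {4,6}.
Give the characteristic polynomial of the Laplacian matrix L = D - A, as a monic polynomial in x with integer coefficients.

x^7 - 12x^6 + 55x^5 - 120x^4 + 126x^3 - 56x^2 + 7x

Reading degrees in the order [0, 1, 2, 3, 4, 5, 6] gives [2, 1, 1, 2, 2, 2, 2]; set D = diag(2, 1, 1, 2, 2, 2, 2) and form L = D - A. Computing det(xI - L) by cofactor expansion (or equivalently via sum-over-permutations) gives x^7 - 12x^6 + 55x^5 - 120x^4 + 126x^3 - 56x^2 + 7x. The constant term is 0 because L is singular (the all-ones vector lies in its kernel). The eigenvalues sum to 12, which equals trace(L) = 2|E|. By the matrix-tree theorem the graph has (1/7) * product of the nonzero eigenvalues = 1 spanning tree.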